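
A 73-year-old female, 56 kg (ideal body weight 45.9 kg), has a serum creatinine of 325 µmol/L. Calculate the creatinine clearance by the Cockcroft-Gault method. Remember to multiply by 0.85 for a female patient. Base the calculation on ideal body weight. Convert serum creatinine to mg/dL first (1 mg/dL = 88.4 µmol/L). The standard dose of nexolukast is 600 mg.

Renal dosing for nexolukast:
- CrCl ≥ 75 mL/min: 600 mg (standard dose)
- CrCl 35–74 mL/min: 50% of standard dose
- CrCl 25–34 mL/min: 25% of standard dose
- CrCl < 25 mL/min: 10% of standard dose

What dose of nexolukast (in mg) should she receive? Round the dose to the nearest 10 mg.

60 mg

SCr = 325 / 88.4 = 3.676 mg/dL
CrCl = (140 − 73) × 45.9 / (72 × 3.676) × 0.85 = 3075.3 / 264.67 × 0.85 ≈ 9.9 mL/min
CrCl ≈ 10 mL/min → bracket < 25 mL/min.
10% of 600 mg = 60 mg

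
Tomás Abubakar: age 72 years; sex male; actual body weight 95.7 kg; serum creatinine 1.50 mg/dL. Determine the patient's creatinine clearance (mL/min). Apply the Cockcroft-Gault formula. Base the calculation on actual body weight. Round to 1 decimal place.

60.3 mL/min

CrCl = (140 − 72) × 95.7 / (72 × 1.5) = 6507.6 / 108.00 ≈ 60.3 mL/min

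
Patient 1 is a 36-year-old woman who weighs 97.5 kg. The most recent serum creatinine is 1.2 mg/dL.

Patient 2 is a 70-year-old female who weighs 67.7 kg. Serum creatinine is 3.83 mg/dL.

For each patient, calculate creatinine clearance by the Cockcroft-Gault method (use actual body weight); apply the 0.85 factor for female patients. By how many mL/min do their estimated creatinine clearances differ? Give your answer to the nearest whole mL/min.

85 mL/min

Patient 1: CrCl = (140 − 36) × 97.5 / (72 × 1.2) × 0.85 = 10140.0 / 86.40 × 0.85 ≈ 99.8 mL/min
Patient 2: CrCl = (140 − 70) × 67.7 / (72 × 3.83) × 0.85 = 4739.0 / 275.76 × 0.85 ≈ 14.6 mL/min
|99.8 − 14.6| = 85.2 mL/min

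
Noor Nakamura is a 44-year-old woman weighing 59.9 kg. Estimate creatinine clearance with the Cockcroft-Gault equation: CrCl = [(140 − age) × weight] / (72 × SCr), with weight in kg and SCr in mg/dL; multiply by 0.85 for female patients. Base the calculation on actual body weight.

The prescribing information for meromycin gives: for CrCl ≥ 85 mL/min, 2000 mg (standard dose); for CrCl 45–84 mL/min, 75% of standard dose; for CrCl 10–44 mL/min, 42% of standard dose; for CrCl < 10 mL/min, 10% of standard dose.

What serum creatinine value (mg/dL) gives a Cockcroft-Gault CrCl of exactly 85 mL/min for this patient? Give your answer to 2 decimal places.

0.80 mg/dL

Standard dose requires CrCl ≥ 85 mL/min.
Set (140 − 44) × 59.9 × 0.85 / (72 × SCr) = 85
SCr = (140 − 44) × 59.9 × 0.85 / (72 × 85) = 0.799 mg/dL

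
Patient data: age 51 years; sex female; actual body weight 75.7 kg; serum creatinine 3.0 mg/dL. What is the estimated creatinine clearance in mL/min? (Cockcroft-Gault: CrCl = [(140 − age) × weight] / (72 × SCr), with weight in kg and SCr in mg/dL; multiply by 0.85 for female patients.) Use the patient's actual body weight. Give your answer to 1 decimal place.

CrCl = (140 − 51) × 75.7 / (72 × 3) × 0.85 = 6737.3 / 216.00 × 0.85 ≈ 26.5 mL/min

26.5 mL/min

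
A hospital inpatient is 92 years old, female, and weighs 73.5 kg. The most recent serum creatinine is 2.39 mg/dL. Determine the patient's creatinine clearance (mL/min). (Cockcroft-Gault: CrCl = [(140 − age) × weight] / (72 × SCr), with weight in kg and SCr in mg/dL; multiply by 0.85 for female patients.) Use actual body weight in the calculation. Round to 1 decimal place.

17.4 mL/min

CrCl = (140 − 92) × 73.5 / (72 × 2.39) × 0.85 = 3528.0 / 172.08 × 0.85 ≈ 17.4 mL/min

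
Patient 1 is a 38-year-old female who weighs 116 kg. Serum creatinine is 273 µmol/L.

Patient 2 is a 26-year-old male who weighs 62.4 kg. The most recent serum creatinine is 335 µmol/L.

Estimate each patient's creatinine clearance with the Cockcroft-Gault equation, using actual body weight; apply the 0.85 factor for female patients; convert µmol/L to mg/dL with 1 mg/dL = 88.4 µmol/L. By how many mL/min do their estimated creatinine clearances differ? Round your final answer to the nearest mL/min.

Patient 1: SCr = 273 / 88.4 = 3.088 mg/dL
Patient 1: CrCl = (140 − 38) × 116 / (72 × 3.088) × 0.85 = 11832.0 / 222.34 × 0.85 ≈ 45.2 mL/min
Patient 2: SCr = 335 / 88.4 = 3.79 mg/dL
Patient 2: CrCl = (140 − 26) × 62.4 / (72 × 3.79) = 7113.6 / 272.88 ≈ 26.1 mL/min
|45.2 − 26.1| = 19.1 mL/min

19 mL/min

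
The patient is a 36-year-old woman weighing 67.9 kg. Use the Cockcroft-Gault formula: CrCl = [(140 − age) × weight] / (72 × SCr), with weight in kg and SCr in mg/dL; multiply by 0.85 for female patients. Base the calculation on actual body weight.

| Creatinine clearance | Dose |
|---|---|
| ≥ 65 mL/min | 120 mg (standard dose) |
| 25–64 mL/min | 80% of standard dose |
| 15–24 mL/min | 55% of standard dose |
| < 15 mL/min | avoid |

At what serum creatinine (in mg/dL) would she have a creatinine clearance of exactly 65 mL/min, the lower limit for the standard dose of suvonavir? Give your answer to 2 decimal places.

Standard dose requires CrCl ≥ 65 mL/min.
Set (140 − 36) × 67.9 × 0.85 / (72 × SCr) = 65
SCr = (140 − 36) × 67.9 × 0.85 / (72 × 65) = 1.283 mg/dL

1.28 mg/dL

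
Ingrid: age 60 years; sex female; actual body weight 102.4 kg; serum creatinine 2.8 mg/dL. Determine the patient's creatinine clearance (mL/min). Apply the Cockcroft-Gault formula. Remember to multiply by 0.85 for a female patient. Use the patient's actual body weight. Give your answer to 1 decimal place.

34.5 mL/min

CrCl = (140 − 60) × 102.4 / (72 × 2.8) × 0.85 = 8192.0 / 201.60 × 0.85 ≈ 34.5 mL/min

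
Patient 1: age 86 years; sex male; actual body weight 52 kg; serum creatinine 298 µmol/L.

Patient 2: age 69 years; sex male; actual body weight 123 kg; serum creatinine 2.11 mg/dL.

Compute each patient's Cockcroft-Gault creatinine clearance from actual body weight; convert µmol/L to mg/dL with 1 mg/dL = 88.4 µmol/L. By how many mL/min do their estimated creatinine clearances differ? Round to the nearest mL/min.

46 mL/min

Patient 1: SCr = 298 / 88.4 = 3.371 mg/dL
Patient 1: CrCl = (140 − 86) × 52 / (72 × 3.371) = 2808.0 / 242.71 ≈ 11.6 mL/min
Patient 2: CrCl = (140 − 69) × 123 / (72 × 2.11) = 8733.0 / 151.92 ≈ 57.5 mL/min
|11.6 − 57.5| = 45.9 mL/min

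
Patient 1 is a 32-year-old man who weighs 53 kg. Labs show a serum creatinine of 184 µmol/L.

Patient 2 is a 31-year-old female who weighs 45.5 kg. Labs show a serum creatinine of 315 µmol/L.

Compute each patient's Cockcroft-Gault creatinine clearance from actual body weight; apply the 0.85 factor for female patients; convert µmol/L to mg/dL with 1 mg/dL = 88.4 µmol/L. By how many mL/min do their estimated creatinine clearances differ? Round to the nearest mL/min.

22 mL/min

Patient 1: SCr = 184 / 88.4 = 2.081 mg/dL
Patient 1: CrCl = (140 − 32) × 53 / (72 × 2.081) = 5724.0 / 149.83 ≈ 38.2 mL/min
Patient 2: SCr = 315 / 88.4 = 3.563 mg/dL
Patient 2: CrCl = (140 − 31) × 45.5 / (72 × 3.563) × 0.85 = 4959.5 / 256.54 × 0.85 ≈ 16.4 mL/min
|38.2 − 16.4| = 21.8 mL/min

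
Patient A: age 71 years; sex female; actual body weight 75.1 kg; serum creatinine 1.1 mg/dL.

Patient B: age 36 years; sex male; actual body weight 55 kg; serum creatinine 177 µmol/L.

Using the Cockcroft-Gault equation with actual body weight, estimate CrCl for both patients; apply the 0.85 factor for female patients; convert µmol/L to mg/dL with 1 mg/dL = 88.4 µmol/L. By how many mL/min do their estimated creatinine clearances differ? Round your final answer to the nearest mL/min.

Patient A: CrCl = (140 − 71) × 75.1 / (72 × 1.1) × 0.85 = 5181.9 / 79.20 × 0.85 ≈ 55.6 mL/min
Patient B: SCr = 177 / 88.4 = 2.002 mg/dL
Patient B: CrCl = (140 − 36) × 55 / (72 × 2.002) = 5720.0 / 144.14 ≈ 39.7 mL/min
|55.6 − 39.7| = 15.9 mL/min

16 mL/min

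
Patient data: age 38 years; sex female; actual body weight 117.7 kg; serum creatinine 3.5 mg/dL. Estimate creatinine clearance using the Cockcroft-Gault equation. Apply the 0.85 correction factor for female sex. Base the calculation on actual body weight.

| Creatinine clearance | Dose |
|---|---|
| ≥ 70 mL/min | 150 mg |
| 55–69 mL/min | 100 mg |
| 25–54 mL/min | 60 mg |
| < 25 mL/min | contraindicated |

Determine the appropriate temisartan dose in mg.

CrCl = (140 − 38) × 117.7 / (72 × 3.5) × 0.85 = 12005.4 / 252.00 × 0.85 ≈ 40.5 mL/min
CrCl ≈ 40 mL/min → bracket 25–54 mL/min.
Dose for this bracket: 60 mg.

60 mg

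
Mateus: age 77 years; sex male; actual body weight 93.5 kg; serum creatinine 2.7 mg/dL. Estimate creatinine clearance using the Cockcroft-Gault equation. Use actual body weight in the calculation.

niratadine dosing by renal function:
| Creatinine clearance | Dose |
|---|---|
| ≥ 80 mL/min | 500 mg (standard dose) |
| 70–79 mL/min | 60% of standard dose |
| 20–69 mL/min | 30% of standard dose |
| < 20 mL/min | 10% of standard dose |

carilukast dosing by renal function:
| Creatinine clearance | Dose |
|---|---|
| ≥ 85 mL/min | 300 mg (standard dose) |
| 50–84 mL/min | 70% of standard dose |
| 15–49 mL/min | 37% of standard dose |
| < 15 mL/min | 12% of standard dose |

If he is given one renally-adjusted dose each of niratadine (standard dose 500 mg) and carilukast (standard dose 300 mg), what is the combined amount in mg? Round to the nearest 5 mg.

260 mg

CrCl = (140 − 77) × 93.5 / (72 × 2.7) = 5890.5 / 194.40 ≈ 30.3 mL/min
CrCl ≈ 30 mL/min.
niratadine: 20–69 mL/min → 30% of 500 mg = 150 mg.
carilukast: 15–49 mL/min → 37% of 300 mg = 111 mg.
Total = 150 + 111 = 261 mg.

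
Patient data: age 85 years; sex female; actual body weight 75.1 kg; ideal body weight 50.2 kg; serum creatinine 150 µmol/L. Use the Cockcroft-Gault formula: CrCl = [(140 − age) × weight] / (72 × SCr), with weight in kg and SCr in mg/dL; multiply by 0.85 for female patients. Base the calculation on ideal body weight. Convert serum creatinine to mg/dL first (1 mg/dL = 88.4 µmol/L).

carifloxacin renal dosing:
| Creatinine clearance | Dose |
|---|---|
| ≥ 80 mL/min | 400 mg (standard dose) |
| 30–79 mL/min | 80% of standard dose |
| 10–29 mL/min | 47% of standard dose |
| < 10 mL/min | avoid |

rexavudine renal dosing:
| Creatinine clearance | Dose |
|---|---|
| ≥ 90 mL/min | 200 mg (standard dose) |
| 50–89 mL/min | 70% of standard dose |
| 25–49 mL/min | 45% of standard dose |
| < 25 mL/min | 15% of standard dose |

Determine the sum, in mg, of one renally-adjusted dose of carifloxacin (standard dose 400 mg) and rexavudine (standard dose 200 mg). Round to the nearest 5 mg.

SCr = 150 / 88.4 = 1.697 mg/dL
CrCl = (140 − 85) × 50.2 / (72 × 1.697) × 0.85 = 2761.0 / 122.18 × 0.85 ≈ 19.2 mL/min
CrCl ≈ 19 mL/min.
carifloxacin: 10–29 mL/min → 47% of 400 mg = 188 mg.
rexavudine: < 25 mL/min → 15% of 200 mg = 30 mg.
Total = 188 + 30 = 218 mg.

220 mg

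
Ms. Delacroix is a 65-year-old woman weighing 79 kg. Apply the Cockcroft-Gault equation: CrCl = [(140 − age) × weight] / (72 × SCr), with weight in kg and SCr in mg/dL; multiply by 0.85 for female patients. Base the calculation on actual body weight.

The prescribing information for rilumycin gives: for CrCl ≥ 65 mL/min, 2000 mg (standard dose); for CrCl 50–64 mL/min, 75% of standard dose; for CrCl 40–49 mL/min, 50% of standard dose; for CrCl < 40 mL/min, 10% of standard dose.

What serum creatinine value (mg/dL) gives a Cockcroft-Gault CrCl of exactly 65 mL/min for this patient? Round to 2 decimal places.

1.08 mg/dL

Standard dose requires CrCl ≥ 65 mL/min.
Set (140 − 65) × 79 × 0.85 / (72 × SCr) = 65
SCr = (140 − 65) × 79 × 0.85 / (72 × 65) = 1.076 mg/dL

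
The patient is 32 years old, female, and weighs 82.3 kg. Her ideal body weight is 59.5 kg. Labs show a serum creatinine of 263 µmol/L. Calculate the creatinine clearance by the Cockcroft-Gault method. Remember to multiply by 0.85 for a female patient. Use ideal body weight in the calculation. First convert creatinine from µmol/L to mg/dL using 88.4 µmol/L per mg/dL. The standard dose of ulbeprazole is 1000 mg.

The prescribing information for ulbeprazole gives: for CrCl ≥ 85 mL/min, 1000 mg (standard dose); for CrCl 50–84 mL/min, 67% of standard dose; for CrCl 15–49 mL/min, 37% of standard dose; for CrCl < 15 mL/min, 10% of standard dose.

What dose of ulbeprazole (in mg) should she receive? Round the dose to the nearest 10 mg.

370 mg

SCr = 263 / 88.4 = 2.975 mg/dL
CrCl = (140 − 32) × 59.5 / (72 × 2.975) × 0.85 = 6426.0 / 214.20 × 0.85 ≈ 25.5 mL/min
CrCl ≈ 25 mL/min → bracket 15–49 mL/min.
37% of 1000 mg = 370 mg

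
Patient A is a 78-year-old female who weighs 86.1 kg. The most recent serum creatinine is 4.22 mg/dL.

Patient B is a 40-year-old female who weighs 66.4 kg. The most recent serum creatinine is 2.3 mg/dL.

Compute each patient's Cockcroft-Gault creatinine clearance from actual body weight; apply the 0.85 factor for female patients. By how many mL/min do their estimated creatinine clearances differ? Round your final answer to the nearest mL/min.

Patient A: CrCl = (140 − 78) × 86.1 / (72 × 4.22) × 0.85 = 5338.2 / 303.84 × 0.85 ≈ 14.9 mL/min
Patient B: CrCl = (140 − 40) × 66.4 / (72 × 2.3) × 0.85 = 6640.0 / 165.60 × 0.85 ≈ 34.1 mL/min
|14.9 − 34.1| = 19.2 mL/min

19 mL/min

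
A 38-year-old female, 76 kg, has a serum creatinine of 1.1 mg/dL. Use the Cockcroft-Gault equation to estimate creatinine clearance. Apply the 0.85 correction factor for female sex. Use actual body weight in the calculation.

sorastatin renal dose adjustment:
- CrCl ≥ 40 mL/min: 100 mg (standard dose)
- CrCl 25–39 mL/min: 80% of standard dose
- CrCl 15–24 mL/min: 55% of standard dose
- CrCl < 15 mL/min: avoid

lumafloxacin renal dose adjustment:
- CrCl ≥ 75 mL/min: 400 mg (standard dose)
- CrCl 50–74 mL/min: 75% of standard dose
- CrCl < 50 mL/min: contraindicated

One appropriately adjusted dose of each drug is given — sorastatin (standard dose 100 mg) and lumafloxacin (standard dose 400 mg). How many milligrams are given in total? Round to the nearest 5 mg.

CrCl = (140 − 38) × 76 / (72 × 1.1) × 0.85 = 7752.0 / 79.20 × 0.85 ≈ 83.2 mL/min
CrCl ≈ 83 mL/min.
sorastatin: ≥ 40 mL/min → 100% of 100 mg = 100 mg.
lumafloxacin: ≥ 75 mL/min → 100% of 400 mg = 400 mg.
Total = 100 + 400 = 500 mg.

500 mg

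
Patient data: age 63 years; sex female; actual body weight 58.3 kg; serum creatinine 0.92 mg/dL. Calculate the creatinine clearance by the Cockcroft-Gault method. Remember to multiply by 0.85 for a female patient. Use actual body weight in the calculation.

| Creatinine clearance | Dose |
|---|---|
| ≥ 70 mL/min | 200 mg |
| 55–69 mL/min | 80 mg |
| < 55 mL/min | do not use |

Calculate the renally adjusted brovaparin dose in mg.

80 mg

CrCl = (140 − 63) × 58.3 / (72 × 0.92) × 0.85 = 4489.1 / 66.24 × 0.85 ≈ 57.6 mL/min
CrCl ≈ 58 mL/min → bracket 55–69 mL/min.
Dose for this bracket: 80 mg.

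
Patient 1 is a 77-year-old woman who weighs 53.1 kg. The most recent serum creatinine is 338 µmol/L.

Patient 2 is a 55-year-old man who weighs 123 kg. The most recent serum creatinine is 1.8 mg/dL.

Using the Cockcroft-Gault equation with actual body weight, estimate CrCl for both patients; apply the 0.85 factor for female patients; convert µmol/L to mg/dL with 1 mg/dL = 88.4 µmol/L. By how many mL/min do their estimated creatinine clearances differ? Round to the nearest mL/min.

70 mL/min

Patient 1: SCr = 338 / 88.4 = 3.824 mg/dL
Patient 1: CrCl = (140 − 77) × 53.1 / (72 × 3.824) × 0.85 = 3345.3 / 275.33 × 0.85 ≈ 10.3 mL/min
Patient 2: CrCl = (140 − 55) × 123 / (72 × 1.8) = 10455.0 / 129.60 ≈ 80.7 mL/min
|10.3 − 80.7| = 70.4 mL/min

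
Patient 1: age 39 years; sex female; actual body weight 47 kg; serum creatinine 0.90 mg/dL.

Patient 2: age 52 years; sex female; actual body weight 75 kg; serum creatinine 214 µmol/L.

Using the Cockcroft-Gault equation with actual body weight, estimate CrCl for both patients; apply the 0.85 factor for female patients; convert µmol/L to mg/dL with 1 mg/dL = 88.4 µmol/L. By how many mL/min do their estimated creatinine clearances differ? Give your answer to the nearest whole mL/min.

30 mL/min

Patient 1: CrCl = (140 − 39) × 47 / (72 × 0.9) × 0.85 = 4747.0 / 64.80 × 0.85 ≈ 62.3 mL/min
Patient 2: SCr = 214 / 88.4 = 2.421 mg/dL
Patient 2: CrCl = (140 − 52) × 75 / (72 × 2.421) × 0.85 = 6600.0 / 174.31 × 0.85 ≈ 32.2 mL/min
|62.3 − 32.2| = 30.1 mL/min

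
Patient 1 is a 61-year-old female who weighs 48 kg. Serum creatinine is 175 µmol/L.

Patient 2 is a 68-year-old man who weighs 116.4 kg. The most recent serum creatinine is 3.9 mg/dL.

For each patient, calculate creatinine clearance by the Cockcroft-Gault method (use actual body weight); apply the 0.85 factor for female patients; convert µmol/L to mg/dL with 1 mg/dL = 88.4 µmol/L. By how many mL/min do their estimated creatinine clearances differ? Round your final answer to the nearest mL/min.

Patient 1: SCr = 175 / 88.4 = 1.98 mg/dL
Patient 1: CrCl = (140 − 61) × 48 / (72 × 1.98) × 0.85 = 3792.0 / 142.56 × 0.85 ≈ 22.6 mL/min
Patient 2: CrCl = (140 − 68) × 116.4 / (72 × 3.9) = 8380.8 / 280.80 ≈ 29.8 mL/min
|22.6 − 29.8| = 7.2 mL/min

7 mL/min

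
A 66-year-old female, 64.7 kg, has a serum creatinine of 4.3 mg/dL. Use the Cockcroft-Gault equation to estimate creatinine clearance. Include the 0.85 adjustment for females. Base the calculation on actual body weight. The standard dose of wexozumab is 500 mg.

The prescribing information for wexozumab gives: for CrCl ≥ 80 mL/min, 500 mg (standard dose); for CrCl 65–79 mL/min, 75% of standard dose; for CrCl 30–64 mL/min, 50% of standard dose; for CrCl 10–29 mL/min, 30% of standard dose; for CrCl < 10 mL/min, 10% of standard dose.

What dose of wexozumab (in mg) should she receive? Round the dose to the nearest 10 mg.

150 mg

CrCl = (140 − 66) × 64.7 / (72 × 4.3) × 0.85 = 4787.8 / 309.60 × 0.85 ≈ 13.1 mL/min
CrCl ≈ 13 mL/min → bracket 10–29 mL/min.
30% of 500 mg = 150 mg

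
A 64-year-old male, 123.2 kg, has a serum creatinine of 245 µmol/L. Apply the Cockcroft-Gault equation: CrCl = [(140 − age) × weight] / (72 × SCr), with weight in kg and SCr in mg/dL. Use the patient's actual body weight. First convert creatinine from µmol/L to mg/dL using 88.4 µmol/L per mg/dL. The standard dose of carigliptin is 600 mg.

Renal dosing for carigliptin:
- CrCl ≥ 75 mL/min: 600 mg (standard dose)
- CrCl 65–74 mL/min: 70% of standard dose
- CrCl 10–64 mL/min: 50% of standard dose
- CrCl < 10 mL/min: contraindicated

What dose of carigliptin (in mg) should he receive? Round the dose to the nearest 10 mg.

SCr = 245 / 88.4 = 2.771 mg/dL
CrCl = (140 − 64) × 123.2 / (72 × 2.771) = 9363.2 / 199.51 ≈ 46.9 mL/min
CrCl ≈ 47 mL/min → bracket 10–64 mL/min.
50% of 600 mg = 300 mg

300 mg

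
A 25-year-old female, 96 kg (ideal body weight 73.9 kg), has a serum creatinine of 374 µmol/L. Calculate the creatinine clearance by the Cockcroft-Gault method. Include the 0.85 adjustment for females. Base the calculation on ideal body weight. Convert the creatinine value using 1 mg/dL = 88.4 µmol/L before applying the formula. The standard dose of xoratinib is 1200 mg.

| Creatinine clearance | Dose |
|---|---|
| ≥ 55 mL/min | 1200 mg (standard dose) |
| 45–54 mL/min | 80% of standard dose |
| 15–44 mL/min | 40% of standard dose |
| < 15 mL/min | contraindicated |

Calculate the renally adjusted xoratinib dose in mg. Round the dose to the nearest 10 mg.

SCr = 374 / 88.4 = 4.231 mg/dL
CrCl = (140 − 25) × 73.9 / (72 × 4.231) × 0.85 = 8498.5 / 304.63 × 0.85 ≈ 23.7 mL/min
CrCl ≈ 24 mL/min → bracket 15–44 mL/min.
40% of 1200 mg = 480 mg

480 mg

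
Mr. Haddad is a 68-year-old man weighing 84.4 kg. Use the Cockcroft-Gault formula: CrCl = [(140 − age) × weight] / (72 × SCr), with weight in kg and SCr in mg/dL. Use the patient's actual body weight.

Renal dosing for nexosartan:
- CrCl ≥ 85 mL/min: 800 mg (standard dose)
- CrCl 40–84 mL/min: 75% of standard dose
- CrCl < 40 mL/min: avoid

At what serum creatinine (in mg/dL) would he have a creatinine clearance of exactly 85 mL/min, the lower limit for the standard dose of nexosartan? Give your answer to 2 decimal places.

0.99 mg/dL

Standard dose requires CrCl ≥ 85 mL/min.
Set (140 − 68) × 84.4 / (72 × SCr) = 85
SCr = (140 − 68) × 84.4 / (72 × 85) = 0.993 mg/dL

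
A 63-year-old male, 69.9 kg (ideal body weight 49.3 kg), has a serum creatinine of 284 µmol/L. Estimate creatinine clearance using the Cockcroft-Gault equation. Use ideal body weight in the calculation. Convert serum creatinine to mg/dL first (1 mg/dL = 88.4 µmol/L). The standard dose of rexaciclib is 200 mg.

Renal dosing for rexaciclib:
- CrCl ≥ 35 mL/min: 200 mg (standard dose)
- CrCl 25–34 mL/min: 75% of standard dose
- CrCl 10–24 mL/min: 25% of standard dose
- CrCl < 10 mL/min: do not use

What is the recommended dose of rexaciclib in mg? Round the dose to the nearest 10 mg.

SCr = 284 / 88.4 = 3.213 mg/dL
CrCl = (140 − 63) × 49.3 / (72 × 3.213) = 3796.1 / 231.34 ≈ 16.4 mL/min
CrCl ≈ 16 mL/min → bracket 10–24 mL/min.
25% of 200 mg = 50 mg

50 mg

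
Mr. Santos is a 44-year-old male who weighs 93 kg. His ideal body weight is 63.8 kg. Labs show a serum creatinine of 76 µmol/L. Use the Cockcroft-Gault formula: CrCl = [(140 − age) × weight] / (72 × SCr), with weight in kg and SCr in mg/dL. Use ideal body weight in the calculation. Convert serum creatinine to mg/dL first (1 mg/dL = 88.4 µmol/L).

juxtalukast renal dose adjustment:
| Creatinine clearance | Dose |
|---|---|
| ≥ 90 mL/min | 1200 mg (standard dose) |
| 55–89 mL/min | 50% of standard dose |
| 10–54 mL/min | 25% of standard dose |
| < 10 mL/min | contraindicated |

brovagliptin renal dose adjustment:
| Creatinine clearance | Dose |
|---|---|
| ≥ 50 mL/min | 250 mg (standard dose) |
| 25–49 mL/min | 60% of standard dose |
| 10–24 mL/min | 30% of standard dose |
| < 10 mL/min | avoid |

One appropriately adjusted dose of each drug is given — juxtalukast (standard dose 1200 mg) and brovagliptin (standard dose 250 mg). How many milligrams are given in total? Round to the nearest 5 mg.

SCr = 76 / 88.4 = 0.86 mg/dL
CrCl = (140 − 44) × 63.8 / (72 × 0.86) = 6124.8 / 61.92 ≈ 98.9 mL/min
CrCl ≈ 99 mL/min.
juxtalukast: ≥ 90 mL/min → 100% of 1200 mg = 1200 mg.
brovagliptin: ≥ 50 mL/min → 100% of 250 mg = 250 mg.
Total = 1200 + 250 = 1450 mg.

1450 mg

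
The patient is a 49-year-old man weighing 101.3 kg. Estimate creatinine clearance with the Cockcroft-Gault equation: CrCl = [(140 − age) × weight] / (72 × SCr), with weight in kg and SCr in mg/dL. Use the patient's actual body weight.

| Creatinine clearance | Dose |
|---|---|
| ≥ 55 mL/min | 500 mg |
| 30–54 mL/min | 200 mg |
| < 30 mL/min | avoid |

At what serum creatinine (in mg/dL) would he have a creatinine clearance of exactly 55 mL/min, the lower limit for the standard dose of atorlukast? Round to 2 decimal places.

Standard dose requires CrCl ≥ 55 mL/min.
Set (140 − 49) × 101.3 / (72 × SCr) = 55
SCr = (140 − 49) × 101.3 / (72 × 55) = 2.328 mg/dL

2.33 mg/dL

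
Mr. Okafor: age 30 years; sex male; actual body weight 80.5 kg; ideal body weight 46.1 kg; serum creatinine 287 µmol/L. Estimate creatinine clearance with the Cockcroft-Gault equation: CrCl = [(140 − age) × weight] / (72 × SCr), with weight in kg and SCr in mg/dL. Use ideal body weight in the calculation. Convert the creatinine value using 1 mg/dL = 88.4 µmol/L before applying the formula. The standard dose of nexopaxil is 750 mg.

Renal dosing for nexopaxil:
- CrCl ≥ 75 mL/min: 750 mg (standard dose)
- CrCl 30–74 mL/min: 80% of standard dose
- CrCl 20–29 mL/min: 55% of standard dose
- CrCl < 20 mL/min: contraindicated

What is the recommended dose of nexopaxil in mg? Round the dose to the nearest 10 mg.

SCr = 287 / 88.4 = 3.247 mg/dL
CrCl = (140 − 30) × 46.1 / (72 × 3.247) = 5071.0 / 233.78 ≈ 21.7 mL/min
CrCl ≈ 22 mL/min → bracket 20–29 mL/min.
55% of 750 mg = 412.5 mg → 410 mg

410 mg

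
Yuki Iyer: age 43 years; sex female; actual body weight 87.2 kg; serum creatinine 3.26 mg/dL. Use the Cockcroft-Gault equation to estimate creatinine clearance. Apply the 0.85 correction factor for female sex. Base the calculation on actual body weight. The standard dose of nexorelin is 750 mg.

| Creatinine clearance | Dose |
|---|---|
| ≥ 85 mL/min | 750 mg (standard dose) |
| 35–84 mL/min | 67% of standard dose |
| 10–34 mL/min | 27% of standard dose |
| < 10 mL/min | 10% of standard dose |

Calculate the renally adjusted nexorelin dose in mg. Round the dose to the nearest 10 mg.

200 mg

CrCl = (140 − 43) × 87.2 / (72 × 3.26) × 0.85 = 8458.4 / 234.72 × 0.85 ≈ 30.6 mL/min
CrCl ≈ 31 mL/min → bracket 10–34 mL/min.
27% of 750 mg = 202.5 mg → 200 mg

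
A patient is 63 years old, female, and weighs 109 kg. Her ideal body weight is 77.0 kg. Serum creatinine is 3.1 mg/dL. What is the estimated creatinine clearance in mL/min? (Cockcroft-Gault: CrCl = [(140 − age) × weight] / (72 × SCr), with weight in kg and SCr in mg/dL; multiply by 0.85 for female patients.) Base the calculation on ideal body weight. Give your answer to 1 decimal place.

22.6 mL/min

CrCl = (140 − 63) × 77 / (72 × 3.1) × 0.85 = 5929.0 / 223.20 × 0.85 ≈ 22.6 mL/min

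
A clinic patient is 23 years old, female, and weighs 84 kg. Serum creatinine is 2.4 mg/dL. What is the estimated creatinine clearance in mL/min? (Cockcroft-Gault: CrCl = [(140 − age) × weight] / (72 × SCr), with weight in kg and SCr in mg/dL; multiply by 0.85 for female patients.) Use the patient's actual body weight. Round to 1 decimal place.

48.3 mL/min

CrCl = (140 − 23) × 84 / (72 × 2.4) × 0.85 = 9828.0 / 172.80 × 0.85 ≈ 48.3 mL/min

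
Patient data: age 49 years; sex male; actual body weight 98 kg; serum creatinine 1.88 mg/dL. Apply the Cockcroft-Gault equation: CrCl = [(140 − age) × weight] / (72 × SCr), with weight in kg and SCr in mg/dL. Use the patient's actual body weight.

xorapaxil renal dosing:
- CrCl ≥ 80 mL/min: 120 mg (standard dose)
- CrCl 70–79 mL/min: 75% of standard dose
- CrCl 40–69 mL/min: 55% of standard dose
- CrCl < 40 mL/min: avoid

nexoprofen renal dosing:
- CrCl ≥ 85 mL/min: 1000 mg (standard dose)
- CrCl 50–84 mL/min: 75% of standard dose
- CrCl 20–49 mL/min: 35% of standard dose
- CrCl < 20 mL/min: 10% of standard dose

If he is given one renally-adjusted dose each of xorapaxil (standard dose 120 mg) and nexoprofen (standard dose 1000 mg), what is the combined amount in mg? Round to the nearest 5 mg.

CrCl = (140 − 49) × 98 / (72 × 1.88) = 8918.0 / 135.36 ≈ 65.9 mL/min
CrCl ≈ 66 mL/min.
xorapaxil: 40–69 mL/min → 55% of 120 mg = 66 mg.
nexoprofen: 50–84 mL/min → 75% of 1000 mg = 750 mg.
Total = 66 + 750 = 816 mg.

815 mg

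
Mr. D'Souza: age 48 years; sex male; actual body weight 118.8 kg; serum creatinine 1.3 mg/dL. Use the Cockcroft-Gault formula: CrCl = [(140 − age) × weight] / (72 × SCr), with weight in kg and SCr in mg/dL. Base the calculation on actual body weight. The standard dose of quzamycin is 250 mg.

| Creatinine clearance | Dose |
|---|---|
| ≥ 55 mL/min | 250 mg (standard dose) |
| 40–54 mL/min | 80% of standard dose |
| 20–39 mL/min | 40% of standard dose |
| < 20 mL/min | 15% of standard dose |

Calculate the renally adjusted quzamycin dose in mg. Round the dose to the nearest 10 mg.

CrCl = (140 − 48) × 118.8 / (72 × 1.3) = 10929.6 / 93.60 ≈ 116.8 mL/min
CrCl ≈ 117 mL/min → bracket ≥ 55 mL/min.
100% of 250 mg = 250 mg

250 mg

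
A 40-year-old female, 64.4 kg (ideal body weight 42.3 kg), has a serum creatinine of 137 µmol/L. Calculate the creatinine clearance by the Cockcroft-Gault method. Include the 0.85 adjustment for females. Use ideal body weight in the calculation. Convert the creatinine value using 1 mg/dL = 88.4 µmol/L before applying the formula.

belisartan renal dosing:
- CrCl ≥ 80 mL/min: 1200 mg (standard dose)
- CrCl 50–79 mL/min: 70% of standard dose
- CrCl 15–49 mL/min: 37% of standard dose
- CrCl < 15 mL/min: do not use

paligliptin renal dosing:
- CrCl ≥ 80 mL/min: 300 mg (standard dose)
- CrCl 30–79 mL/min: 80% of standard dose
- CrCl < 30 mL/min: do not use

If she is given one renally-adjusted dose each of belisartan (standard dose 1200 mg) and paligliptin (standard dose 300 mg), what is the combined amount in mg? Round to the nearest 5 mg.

685 mg

SCr = 137 / 88.4 = 1.55 mg/dL
CrCl = (140 − 40) × 42.3 / (72 × 1.55) × 0.85 = 4230.0 / 111.60 × 0.85 ≈ 32.2 mL/min
CrCl ≈ 32 mL/min.
belisartan: 15–49 mL/min → 37% of 1200 mg = 444 mg.
paligliptin: 30–79 mL/min → 80% of 300 mg = 240 mg.
Total = 444 + 240 = 684 mg.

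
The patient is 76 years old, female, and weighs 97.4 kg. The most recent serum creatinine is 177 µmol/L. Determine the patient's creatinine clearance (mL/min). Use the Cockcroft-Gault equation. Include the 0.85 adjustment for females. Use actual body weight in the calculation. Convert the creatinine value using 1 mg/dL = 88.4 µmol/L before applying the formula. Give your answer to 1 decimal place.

36.8 mL/min

SCr = 177 / 88.4 = 2.002 mg/dL
CrCl = (140 − 76) × 97.4 / (72 × 2.002) × 0.85 = 6233.6 / 144.14 × 0.85 ≈ 36.8 mL/min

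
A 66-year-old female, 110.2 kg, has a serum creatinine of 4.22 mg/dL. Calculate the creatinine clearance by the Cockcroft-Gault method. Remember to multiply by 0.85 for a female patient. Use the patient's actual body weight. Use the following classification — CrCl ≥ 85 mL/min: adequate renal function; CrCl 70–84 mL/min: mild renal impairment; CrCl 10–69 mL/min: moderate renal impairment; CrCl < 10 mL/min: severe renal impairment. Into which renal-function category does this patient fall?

moderate renal impairment

CrCl = (140 − 66) × 110.2 / (72 × 4.22) × 0.85 = 8154.8 / 303.84 × 0.85 ≈ 22.8 mL/min
23 mL/min falls in the 'moderate renal impairment' range.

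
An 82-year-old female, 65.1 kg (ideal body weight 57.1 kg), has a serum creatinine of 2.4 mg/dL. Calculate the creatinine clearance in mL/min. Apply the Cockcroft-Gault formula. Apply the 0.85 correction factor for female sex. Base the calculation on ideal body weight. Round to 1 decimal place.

CrCl = (140 − 82) × 57.1 / (72 × 2.4) × 0.85 = 3311.8 / 172.80 × 0.85 ≈ 16.3 mL/min

16.3 mL/min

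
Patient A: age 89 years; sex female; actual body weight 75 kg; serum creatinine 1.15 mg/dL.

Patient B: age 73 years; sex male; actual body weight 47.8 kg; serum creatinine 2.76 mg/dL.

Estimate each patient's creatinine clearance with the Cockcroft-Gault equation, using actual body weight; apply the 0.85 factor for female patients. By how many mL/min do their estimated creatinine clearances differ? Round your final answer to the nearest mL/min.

23 mL/min

Patient A: CrCl = (140 − 89) × 75 / (72 × 1.15) × 0.85 = 3825.0 / 82.80 × 0.85 ≈ 39.3 mL/min
Patient B: CrCl = (140 − 73) × 47.8 / (72 × 2.76) = 3202.6 / 198.72 ≈ 16.1 mL/min
|39.3 − 16.1| = 23.2 mL/min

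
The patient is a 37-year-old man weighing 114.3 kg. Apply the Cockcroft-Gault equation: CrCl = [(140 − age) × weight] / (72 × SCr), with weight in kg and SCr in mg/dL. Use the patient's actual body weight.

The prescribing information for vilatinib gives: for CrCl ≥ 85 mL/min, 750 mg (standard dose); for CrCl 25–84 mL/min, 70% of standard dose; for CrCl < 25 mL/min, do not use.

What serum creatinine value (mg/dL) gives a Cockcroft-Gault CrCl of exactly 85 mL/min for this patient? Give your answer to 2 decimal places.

Standard dose requires CrCl ≥ 85 mL/min.
Set (140 − 37) × 114.3 / (72 × SCr) = 85
SCr = (140 − 37) × 114.3 / (72 × 85) = 1.924 mg/dL

1.92 mg/dL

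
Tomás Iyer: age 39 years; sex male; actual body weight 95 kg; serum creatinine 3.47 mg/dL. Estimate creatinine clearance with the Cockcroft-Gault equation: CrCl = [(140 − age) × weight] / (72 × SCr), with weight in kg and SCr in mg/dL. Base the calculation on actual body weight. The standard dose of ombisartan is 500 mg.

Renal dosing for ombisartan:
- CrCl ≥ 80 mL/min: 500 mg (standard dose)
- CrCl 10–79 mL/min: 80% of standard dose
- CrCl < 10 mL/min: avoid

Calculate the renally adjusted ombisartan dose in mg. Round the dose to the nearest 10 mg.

CrCl = (140 − 39) × 95 / (72 × 3.47) = 9595.0 / 249.84 ≈ 38.4 mL/min
CrCl ≈ 38 mL/min → bracket 10–79 mL/min.
80% of 500 mg = 400 mg

400 mg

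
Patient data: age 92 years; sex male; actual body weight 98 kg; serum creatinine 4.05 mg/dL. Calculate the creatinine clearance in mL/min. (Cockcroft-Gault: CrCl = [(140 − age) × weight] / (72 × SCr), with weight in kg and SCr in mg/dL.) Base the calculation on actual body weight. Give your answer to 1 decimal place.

16.1 mL/min

CrCl = (140 − 92) × 98 / (72 × 4.05) = 4704.0 / 291.60 ≈ 16.1 mL/min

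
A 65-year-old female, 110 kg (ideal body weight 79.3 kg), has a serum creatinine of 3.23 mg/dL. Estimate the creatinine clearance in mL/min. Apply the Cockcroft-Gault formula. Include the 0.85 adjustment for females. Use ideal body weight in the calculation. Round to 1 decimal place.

21.7 mL/min

CrCl = (140 − 65) × 79.3 / (72 × 3.23) × 0.85 = 5947.5 / 232.56 × 0.85 ≈ 21.7 mL/min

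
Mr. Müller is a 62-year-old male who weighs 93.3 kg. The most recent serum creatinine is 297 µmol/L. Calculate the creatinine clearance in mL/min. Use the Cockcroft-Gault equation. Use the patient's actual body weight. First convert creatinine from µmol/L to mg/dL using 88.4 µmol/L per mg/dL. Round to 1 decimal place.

SCr = 297 / 88.4 = 3.36 mg/dL
CrCl = (140 − 62) × 93.3 / (72 × 3.36) = 7277.4 / 241.92 ≈ 30.1 mL/min

30.1 mL/min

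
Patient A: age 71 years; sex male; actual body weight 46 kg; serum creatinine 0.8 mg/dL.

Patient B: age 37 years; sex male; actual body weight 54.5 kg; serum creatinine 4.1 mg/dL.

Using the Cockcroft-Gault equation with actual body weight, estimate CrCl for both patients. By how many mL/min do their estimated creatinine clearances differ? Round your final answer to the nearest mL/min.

Patient A: CrCl = (140 − 71) × 46 / (72 × 0.8) = 3174.0 / 57.60 ≈ 55.1 mL/min
Patient B: CrCl = (140 − 37) × 54.5 / (72 × 4.1) = 5613.5 / 295.20 ≈ 19.0 mL/min
|55.1 − 19.0| = 36.1 mL/min

36 mL/min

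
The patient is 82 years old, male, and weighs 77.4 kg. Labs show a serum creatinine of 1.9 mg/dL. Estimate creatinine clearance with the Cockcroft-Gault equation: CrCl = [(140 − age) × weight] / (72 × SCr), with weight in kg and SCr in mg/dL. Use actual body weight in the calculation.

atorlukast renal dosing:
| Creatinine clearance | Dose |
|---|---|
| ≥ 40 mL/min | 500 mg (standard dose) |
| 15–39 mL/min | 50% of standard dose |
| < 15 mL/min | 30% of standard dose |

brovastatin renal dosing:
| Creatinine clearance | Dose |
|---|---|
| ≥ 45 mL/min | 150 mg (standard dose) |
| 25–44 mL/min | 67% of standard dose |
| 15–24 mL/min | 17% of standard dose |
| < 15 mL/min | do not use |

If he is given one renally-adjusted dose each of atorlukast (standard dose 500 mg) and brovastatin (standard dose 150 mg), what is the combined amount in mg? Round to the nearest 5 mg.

350 mg

CrCl = (140 − 82) × 77.4 / (72 × 1.9) = 4489.2 / 136.80 ≈ 32.8 mL/min
CrCl ≈ 33 mL/min.
atorlukast: 15–39 mL/min → 50% of 500 mg = 250 mg.
brovastatin: 25–44 mL/min → 67% of 150 mg = 100.5 mg.
Total = 250 + 100.5 = 350.5 mg.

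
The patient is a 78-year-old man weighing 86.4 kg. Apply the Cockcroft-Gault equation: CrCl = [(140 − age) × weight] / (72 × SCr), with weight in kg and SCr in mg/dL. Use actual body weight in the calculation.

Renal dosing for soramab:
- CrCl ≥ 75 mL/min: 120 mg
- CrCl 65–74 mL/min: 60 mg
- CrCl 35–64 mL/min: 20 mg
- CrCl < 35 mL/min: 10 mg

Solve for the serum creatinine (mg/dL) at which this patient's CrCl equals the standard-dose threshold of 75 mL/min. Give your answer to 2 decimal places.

Standard dose requires CrCl ≥ 75 mL/min.
Set (140 − 78) × 86.4 / (72 × SCr) = 75
SCr = (140 − 78) × 86.4 / (72 × 75) = 0.992 mg/dL

0.99 mg/dL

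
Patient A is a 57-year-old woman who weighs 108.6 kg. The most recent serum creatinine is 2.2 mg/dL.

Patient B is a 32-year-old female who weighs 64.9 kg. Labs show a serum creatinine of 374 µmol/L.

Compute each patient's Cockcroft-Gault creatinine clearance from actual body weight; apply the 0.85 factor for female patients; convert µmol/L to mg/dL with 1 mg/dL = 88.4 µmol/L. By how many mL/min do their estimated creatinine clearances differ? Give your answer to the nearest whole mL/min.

29 mL/min

Patient A: CrCl = (140 − 57) × 108.6 / (72 × 2.2) × 0.85 = 9013.8 / 158.40 × 0.85 ≈ 48.4 mL/min
Patient B: SCr = 374 / 88.4 = 4.231 mg/dL
Patient B: CrCl = (140 − 32) × 64.9 / (72 × 4.231) × 0.85 = 7009.2 / 304.63 × 0.85 ≈ 19.6 mL/min
|48.4 − 19.6| = 28.8 mL/min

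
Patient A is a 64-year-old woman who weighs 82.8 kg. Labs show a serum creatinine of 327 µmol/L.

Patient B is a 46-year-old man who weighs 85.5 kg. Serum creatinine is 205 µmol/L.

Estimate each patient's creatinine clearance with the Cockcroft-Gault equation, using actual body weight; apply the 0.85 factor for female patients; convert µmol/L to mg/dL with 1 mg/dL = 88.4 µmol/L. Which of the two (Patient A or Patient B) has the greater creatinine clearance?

Patient B

Patient A: SCr = 327 / 88.4 = 3.699 mg/dL
Patient A: CrCl = (140 − 64) × 82.8 / (72 × 3.699) × 0.85 = 6292.8 / 266.33 × 0.85 ≈ 20.1 mL/min
Patient B: SCr = 205 / 88.4 = 2.319 mg/dL
Patient B: CrCl = (140 − 46) × 85.5 / (72 × 2.319) = 8037.0 / 166.97 ≈ 48.1 mL/min
20.1 vs 48.1 mL/min → Patient B is higher.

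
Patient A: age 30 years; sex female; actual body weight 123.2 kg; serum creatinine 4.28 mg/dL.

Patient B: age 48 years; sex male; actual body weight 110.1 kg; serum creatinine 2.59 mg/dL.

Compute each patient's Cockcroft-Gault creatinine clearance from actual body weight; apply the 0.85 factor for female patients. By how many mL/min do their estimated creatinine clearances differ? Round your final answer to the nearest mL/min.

Patient A: CrCl = (140 − 30) × 123.2 / (72 × 4.28) × 0.85 = 13552.0 / 308.16 × 0.85 ≈ 37.4 mL/min
Patient B: CrCl = (140 − 48) × 110.1 / (72 × 2.59) = 10129.2 / 186.48 ≈ 54.3 mL/min
|37.4 − 54.3| = 16.9 mL/min

17 mL/min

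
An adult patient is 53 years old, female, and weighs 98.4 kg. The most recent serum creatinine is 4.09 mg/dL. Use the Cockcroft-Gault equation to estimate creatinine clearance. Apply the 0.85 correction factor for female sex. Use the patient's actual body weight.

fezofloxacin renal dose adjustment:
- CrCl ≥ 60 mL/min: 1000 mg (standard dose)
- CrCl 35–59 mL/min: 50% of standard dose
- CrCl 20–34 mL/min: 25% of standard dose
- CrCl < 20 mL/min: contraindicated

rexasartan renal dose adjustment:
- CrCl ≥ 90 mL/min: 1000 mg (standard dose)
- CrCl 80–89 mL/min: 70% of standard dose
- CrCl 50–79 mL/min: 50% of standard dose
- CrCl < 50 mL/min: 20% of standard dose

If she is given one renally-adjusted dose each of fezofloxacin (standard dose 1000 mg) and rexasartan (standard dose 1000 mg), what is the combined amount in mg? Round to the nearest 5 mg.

450 mg

CrCl = (140 − 53) × 98.4 / (72 × 4.09) × 0.85 = 8560.8 / 294.48 × 0.85 ≈ 24.7 mL/min
CrCl ≈ 25 mL/min.
fezofloxacin: 20–34 mL/min → 25% of 1000 mg = 250 mg.
rexasartan: < 50 mL/min → 20% of 1000 mg = 200 mg.
Total = 250 + 200 = 450 mg.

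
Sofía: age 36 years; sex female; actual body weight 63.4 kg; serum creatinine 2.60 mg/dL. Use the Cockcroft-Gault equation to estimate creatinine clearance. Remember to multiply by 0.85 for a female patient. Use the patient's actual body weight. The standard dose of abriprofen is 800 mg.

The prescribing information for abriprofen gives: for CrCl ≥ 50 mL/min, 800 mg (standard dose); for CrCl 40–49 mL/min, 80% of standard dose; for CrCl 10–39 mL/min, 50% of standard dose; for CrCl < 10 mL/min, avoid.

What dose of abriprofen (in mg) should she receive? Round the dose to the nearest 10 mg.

CrCl = (140 − 36) × 63.4 / (72 × 2.6) × 0.85 = 6593.6 / 187.20 × 0.85 ≈ 29.9 mL/min
CrCl ≈ 30 mL/min → bracket 10–39 mL/min.
50% of 800 mg = 400 mg

400 mg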